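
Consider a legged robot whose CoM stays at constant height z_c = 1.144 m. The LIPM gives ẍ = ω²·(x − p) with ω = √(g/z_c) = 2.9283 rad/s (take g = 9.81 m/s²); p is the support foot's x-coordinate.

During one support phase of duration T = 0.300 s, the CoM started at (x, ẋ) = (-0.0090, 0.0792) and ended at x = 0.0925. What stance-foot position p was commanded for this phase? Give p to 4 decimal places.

p = -0.1903

ωT = 2.9283·0.300 = 0.878490; cosh(ωT) = 1.411336, sinh(ωT) = 0.995926
x(T) = p + (x₀−p)·cosh(ωT) + (ẋ₀/ω)·sinh(ωT) ⇒ p·(1 − cosh) = x(T) − x₀·cosh − (ẋ₀/ω)·sinh
numerator   = 0.0925 − (-0.0090)·1.411336 − (0.0792/2.9283)·0.995926 = 0.078266
denominator = 1 − 1.411336 = -0.411336
p = 0.078266 / -0.411336 = -0.1903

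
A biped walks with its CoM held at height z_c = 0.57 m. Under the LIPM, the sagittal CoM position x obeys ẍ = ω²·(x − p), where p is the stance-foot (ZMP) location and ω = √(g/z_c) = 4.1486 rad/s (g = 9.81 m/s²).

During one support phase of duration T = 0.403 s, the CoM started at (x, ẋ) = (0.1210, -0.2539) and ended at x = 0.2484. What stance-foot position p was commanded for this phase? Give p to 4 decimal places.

ωT = 4.1486·0.403 = 1.671886; cosh(ωT) = 2.755044, sinh(ωT) = 2.567151
x(T) = p + (x₀−p)·cosh(ωT) + (ẋ₀/ω)·sinh(ωT) ⇒ p·(1 − cosh) = x(T) − x₀·cosh − (ẋ₀/ω)·sinh
numerator   = 0.2484 − (0.1210)·2.755044 − (-0.2539/4.1486)·2.567151 = 0.072153
denominator = 1 − 2.755044 = -1.755044
p = 0.072153 / -1.755044 = -0.0411

p = -0.0411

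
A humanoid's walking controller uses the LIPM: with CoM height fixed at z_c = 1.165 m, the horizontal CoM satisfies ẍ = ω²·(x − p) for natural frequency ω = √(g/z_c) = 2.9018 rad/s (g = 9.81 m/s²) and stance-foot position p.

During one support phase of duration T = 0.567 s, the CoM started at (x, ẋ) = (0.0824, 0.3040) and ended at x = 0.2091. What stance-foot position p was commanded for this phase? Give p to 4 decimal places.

p = 0.1622

ωT = 2.9018·0.567 = 1.645321; cosh(ωT) = 2.687811, sinh(ωT) = 2.494860
x(T) = p + (x₀−p)·cosh(ωT) + (ẋ₀/ω)·sinh(ωT) ⇒ p·(1 − cosh) = x(T) − x₀·cosh − (ẋ₀/ω)·sinh
numerator   = 0.2091 − (0.0824)·2.687811 − (0.3040/2.9018)·2.494860 = -0.273744
denominator = 1 − 2.687811 = -1.687811
p = -0.273744 / -1.687811 = 0.1622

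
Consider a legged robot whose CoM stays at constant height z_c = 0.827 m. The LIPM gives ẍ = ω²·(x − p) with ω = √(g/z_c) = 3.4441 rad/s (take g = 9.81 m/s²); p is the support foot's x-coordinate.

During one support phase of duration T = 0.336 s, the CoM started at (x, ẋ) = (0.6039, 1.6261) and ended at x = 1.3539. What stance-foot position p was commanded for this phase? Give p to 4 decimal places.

p = 0.5059

ωT = 3.4441·0.336 = 1.157218; cosh(ωT) = 1.747715, sinh(ωT) = 1.433355
x(T) = p + (x₀−p)·cosh(ωT) + (ẋ₀/ω)·sinh(ωT) ⇒ p·(1 − cosh) = x(T) − x₀·cosh − (ẋ₀/ω)·sinh
numerator   = 1.3539 − (0.6039)·1.747715 − (1.6261/3.4441)·1.433355 = -0.378290
denominator = 1 − 1.747715 = -0.747715
p = -0.378290 / -0.747715 = 0.5059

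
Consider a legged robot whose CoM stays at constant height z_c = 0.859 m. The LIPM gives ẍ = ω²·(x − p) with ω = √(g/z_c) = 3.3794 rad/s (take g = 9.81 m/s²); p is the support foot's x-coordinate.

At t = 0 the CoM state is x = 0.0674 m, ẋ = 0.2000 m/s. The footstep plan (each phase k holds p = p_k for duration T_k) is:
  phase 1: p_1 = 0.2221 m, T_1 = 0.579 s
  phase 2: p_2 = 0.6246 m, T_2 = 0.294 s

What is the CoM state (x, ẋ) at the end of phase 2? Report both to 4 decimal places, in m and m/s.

x = -0.9117, ẋ = -4.6504

phase 1: p=0.2221, T=0.579, ωT=1.956673, cosh=3.608536, sinh=3.467208; start (x,ẋ)=(0.067400, 0.200000) → end (x,ẋ)=(-0.130944, -1.090926)
phase 2: p=0.6246, T=0.294, ωT=0.993544, cosh=1.535525, sinh=1.165263; start (x,ẋ)=(-0.130944, -1.090926) → end (x,ẋ)=(-0.911722, -4.650392)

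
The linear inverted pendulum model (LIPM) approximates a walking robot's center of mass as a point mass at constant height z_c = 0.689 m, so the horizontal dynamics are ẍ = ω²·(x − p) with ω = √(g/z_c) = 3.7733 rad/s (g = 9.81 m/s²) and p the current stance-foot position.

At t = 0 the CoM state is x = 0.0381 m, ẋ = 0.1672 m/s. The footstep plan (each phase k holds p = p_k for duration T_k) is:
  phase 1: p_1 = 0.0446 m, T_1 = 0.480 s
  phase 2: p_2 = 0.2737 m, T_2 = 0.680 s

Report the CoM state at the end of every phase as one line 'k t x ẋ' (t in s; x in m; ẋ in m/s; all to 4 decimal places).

phase 1: p=0.0446, T=0.480, ωT=1.811184, cosh=3.140573, sinh=2.977113; start (x,ẋ)=(0.038100, 0.167200) → end (x,ẋ)=(0.156106, 0.452086)
phase 2: p=0.2737, T=0.680, ωT=2.565844, cosh=6.544245, sinh=6.467391; start (x,ẋ)=(0.156106, 0.452086) → end (x,ẋ)=(0.279007, 0.088870)

1 0.4800 0.1561 0.4521
2 1.1600 0.2790 0.0889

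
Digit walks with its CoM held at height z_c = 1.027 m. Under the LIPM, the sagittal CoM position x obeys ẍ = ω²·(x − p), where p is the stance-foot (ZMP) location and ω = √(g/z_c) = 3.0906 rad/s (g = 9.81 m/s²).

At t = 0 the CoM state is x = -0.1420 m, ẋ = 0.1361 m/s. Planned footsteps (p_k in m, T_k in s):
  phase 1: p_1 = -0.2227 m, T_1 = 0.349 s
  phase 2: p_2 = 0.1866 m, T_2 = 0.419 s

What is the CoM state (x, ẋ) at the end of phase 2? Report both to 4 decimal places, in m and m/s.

phase 1: p=-0.2227, T=0.349, ωT=1.078619, cosh=1.640341, sinh=1.300276; start (x,ẋ)=(-0.142000, 0.136100) → end (x,ẋ)=(-0.033065, 0.547554)
phase 2: p=0.1866, T=0.419, ωT=1.294961, cosh=1.962382, sinh=1.688473; start (x,ẋ)=(-0.033065, 0.547554) → end (x,ẋ)=(0.054677, -0.071786)

x = 0.0547, ẋ = -0.0718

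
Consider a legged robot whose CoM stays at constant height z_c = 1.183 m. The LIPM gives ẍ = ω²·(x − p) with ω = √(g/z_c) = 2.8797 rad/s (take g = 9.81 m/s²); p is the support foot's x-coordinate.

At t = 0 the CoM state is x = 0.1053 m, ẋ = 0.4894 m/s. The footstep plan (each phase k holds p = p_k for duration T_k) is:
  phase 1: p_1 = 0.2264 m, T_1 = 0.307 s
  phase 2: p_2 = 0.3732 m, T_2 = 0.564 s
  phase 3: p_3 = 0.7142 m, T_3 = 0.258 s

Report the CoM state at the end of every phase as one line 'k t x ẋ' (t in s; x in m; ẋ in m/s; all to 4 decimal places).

1 0.3070 0.2254 0.3434
2 0.8710 0.2744 -0.1328
3 1.1290 0.1099 -1.2010

phase 1: p=0.2264, T=0.307, ωT=0.884068, cosh=1.416913, sinh=1.003814; start (x,ẋ)=(0.105300, 0.489400) → end (x,ẋ)=(0.225408, 0.343376)
phase 2: p=0.3732, T=0.564, ωT=1.624151, cosh=2.635594, sinh=2.438515; start (x,ẋ)=(0.225408, 0.343376) → end (x,ẋ)=(0.274450, -0.132823)
phase 3: p=0.7142, T=0.258, ωT=0.742963, cosh=1.288928, sinh=0.813226; start (x,ẋ)=(0.274450, -0.132823) → end (x,ẋ)=(0.109884, -1.201028)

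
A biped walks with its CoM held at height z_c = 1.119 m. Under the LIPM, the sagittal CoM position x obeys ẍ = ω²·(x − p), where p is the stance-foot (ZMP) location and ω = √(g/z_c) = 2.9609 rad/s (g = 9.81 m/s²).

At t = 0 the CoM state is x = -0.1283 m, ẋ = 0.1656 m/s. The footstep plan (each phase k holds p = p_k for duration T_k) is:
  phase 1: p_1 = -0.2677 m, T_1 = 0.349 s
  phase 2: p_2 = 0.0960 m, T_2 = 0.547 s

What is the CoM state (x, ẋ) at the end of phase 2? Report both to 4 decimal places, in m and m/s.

phase 1: p=-0.2677, T=0.349, ωT=1.033354, cosh=1.583144, sinh=1.227333; start (x,ẋ)=(-0.128300, 0.165600) → end (x,ẋ)=(0.021634, 0.768750)
phase 2: p=0.0960, T=0.547, ωT=1.619612, cosh=2.624554, sinh=2.426578; start (x,ẋ)=(0.021634, 0.768750) → end (x,ẋ)=(0.530843, 1.483313)

x = 0.5308, ẋ = 1.4833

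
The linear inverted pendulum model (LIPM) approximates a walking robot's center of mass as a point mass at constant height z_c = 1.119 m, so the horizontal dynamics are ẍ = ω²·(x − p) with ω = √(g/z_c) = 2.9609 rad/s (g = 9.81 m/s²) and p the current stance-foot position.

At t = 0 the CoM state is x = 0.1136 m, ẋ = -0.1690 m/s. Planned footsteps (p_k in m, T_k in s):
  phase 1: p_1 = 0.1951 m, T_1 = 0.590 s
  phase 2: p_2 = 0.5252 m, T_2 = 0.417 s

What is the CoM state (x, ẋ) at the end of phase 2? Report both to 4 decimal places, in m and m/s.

x = -1.4571, ẋ = -5.5815

phase 1: p=0.1951, T=0.590, ωT=1.746931, cosh=2.955638, sinh=2.781330; start (x,ẋ)=(0.113600, -0.169000) → end (x,ẋ)=(-0.204535, -1.170675)
phase 2: p=0.5252, T=0.417, ωT=1.234695, cosh=1.864127, sinh=1.573204; start (x,ẋ)=(-0.204535, -1.170675) → end (x,ẋ)=(-1.457130, -5.581466)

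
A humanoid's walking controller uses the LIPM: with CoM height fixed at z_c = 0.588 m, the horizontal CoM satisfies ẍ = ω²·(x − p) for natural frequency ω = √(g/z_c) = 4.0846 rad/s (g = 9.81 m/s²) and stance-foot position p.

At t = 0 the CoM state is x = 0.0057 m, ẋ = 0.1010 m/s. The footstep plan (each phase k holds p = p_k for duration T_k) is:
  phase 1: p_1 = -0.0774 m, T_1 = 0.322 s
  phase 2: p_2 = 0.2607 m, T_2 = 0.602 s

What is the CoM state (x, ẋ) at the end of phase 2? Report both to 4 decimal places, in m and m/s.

x = 0.6189, ẋ = 1.5756

phase 1: p=-0.0774, T=0.322, ωT=1.315241, cosh=1.997030, sinh=1.728620; start (x,ẋ)=(0.005700, 0.101000) → end (x,ẋ)=(0.131297, 0.788446)
phase 2: p=0.2607, T=0.602, ωT=2.458929, cosh=5.888906, sinh=5.803379; start (x,ẋ)=(0.131297, 0.788446) → end (x,ẋ)=(0.618877, 1.575647)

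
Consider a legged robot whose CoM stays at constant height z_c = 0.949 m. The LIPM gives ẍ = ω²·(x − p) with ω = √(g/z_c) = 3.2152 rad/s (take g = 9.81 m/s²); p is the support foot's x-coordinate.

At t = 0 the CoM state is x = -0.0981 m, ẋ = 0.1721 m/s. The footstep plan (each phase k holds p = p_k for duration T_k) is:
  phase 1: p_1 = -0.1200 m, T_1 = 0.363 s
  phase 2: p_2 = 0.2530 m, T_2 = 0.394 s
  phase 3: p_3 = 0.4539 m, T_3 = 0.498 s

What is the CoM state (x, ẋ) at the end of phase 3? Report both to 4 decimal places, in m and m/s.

x = -1.2253, ẋ = -5.1989

phase 1: p=-0.1200, T=0.363, ωT=1.167118, cosh=1.761991, sinh=1.450728; start (x,ẋ)=(-0.098100, 0.172100) → end (x,ẋ)=(-0.003759, 0.405389)
phase 2: p=0.2530, T=0.394, ωT=1.266789, cosh=1.915586, sinh=1.633851; start (x,ẋ)=(-0.003759, 0.405389) → end (x,ẋ)=(-0.032840, -0.572240)
phase 3: p=0.4539, T=0.498, ωT=1.601170, cosh=2.580245, sinh=2.378584; start (x,ẋ)=(-0.032840, -0.572240) → end (x,ẋ)=(-1.225349, -5.198926)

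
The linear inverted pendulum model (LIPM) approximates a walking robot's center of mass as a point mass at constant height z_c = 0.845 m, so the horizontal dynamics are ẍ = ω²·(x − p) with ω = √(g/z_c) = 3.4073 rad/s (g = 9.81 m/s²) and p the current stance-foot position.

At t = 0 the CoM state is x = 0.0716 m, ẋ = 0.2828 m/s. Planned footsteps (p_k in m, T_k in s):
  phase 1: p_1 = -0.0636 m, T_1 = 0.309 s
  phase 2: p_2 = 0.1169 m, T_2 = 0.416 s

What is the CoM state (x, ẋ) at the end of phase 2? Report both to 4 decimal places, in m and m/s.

phase 1: p=-0.0636, T=0.309, ωT=1.052856, cosh=1.607382, sinh=1.258442; start (x,ẋ)=(0.071600, 0.282800) → end (x,ẋ)=(0.258166, 1.034290)
phase 2: p=0.1169, T=0.416, ωT=1.417437, cosh=2.184432, sinh=1.942098; start (x,ẋ)=(0.258166, 1.034290) → end (x,ẋ)=(1.015013, 3.194140)

x = 1.0150, ẋ = 3.1941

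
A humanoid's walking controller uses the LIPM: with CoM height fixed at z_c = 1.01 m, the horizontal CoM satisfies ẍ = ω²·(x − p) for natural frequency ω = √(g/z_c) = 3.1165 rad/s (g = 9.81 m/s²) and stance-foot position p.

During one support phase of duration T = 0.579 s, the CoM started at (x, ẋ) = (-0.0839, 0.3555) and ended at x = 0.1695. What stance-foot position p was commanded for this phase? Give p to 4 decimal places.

ωT = 3.1165·0.579 = 1.804453; cosh(ωT) = 3.120607, sinh(ωT) = 2.956043
x(T) = p + (x₀−p)·cosh(ωT) + (ẋ₀/ω)·sinh(ωT) ⇒ p·(1 − cosh) = x(T) − x₀·cosh − (ẋ₀/ω)·sinh
numerator   = 0.1695 − (-0.0839)·3.120607 − (0.3555/3.1165)·2.956043 = 0.094122
denominator = 1 − 3.120607 = -2.120607
p = 0.094122 / -2.120607 = -0.0444

p = -0.0444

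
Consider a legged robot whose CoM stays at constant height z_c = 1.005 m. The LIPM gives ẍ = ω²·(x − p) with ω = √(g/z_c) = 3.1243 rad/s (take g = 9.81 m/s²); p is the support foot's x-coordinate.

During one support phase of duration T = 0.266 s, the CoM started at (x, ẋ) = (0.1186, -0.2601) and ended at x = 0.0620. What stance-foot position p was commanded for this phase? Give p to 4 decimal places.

ωT = 3.1243·0.266 = 0.831064; cosh(ωT) = 1.365673, sinh(ωT) = 0.930087
x(T) = p + (x₀−p)·cosh(ωT) + (ẋ₀/ω)·sinh(ωT) ⇒ p·(1 − cosh) = x(T) − x₀·cosh − (ẋ₀/ω)·sinh
numerator   = 0.0620 − (0.1186)·1.365673 − (-0.2601/3.1243)·0.930087 = -0.022538
denominator = 1 − 1.365673 = -0.365673
p = -0.022538 / -0.365673 = 0.0616

p = 0.0616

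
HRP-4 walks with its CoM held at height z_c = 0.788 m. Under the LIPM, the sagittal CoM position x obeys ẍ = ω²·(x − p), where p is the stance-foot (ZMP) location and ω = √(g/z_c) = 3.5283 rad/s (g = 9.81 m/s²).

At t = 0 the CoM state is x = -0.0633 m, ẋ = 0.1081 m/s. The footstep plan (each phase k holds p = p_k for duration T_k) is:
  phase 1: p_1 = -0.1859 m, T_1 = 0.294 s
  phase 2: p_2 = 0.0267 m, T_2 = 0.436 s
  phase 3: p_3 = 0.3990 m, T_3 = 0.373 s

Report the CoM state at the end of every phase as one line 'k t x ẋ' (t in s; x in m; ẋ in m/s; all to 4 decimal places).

1 0.2940 0.0466 0.7053
2 0.7300 0.5191 1.8738
3 1.1030 1.5579 4.4780

phase 1: p=-0.1859, T=0.294, ωT=1.037320, cosh=1.588024, sinh=1.233621; start (x,ẋ)=(-0.063300, 0.108100) → end (x,ẋ)=(0.046587, 0.705292)
phase 2: p=0.0267, T=0.436, ωT=1.538339, cosh=2.435793, sinh=2.221055; start (x,ẋ)=(0.046587, 0.705292) → end (x,ẋ)=(0.519121, 1.873795)
phase 3: p=0.3990, T=0.373, ωT=1.316056, cosh=1.998439, sinh=1.730248; start (x,ẋ)=(0.519121, 1.873795) → end (x,ẋ)=(1.557948, 4.477985)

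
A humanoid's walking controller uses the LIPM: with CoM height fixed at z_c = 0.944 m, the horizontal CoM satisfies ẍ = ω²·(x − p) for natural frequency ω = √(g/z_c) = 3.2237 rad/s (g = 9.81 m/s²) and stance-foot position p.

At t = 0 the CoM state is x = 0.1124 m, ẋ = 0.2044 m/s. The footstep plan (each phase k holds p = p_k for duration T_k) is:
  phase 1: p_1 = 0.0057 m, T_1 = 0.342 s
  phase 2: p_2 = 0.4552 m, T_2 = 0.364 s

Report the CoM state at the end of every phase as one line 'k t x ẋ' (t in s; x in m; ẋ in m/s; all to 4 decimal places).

phase 1: p=0.0057, T=0.342, ωT=1.102505, cosh=1.671870, sinh=1.339832; start (x,ẋ)=(0.112400, 0.204400) → end (x,ẋ)=(0.269041, 0.802591)
phase 2: p=0.4552, T=0.364, ωT=1.173427, cosh=1.771179, sinh=1.461874; start (x,ẋ)=(0.269041, 0.802591) → end (x,ẋ)=(0.489436, 0.544231)

1 0.3420 0.2690 0.8026
2 0.7060 0.4894 0.5442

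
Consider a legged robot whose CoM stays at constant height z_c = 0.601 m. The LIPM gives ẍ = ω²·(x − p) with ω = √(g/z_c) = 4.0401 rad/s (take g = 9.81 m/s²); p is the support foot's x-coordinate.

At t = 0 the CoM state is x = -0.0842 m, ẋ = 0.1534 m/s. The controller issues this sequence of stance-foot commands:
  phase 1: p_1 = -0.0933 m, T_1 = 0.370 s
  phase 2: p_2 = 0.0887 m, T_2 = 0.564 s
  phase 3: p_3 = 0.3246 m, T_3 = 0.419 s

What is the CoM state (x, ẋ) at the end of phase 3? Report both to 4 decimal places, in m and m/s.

x = 0.3993, ẋ = 0.4916

phase 1: p=-0.0933, T=0.370, ωT=1.494837, cosh=2.341447, sinh=2.117162; start (x,ẋ)=(-0.084200, 0.153400) → end (x,ẋ)=(0.008394, 0.437015)
phase 2: p=0.0887, T=0.564, ωT=2.278616, cosh=4.932794, sinh=4.830368; start (x,ẋ)=(0.008394, 0.437015) → end (x,ẋ)=(0.215068, 0.588530)
phase 3: p=0.3246, T=0.419, ωT=1.692802, cosh=2.809345, sinh=2.625342; start (x,ẋ)=(0.215068, 0.588530) → end (x,ẋ)=(0.399325, 0.491613)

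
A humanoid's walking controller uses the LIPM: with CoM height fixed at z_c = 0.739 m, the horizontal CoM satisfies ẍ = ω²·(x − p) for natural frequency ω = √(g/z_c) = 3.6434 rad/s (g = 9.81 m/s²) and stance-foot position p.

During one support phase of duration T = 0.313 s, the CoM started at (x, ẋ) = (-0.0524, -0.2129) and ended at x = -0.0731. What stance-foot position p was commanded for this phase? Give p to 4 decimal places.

p = -0.1372

ωT = 3.6434·0.313 = 1.140384; cosh(ωT) = 1.723833, sinh(ωT) = 1.404137
x(T) = p + (x₀−p)·cosh(ωT) + (ẋ₀/ω)·sinh(ωT) ⇒ p·(1 − cosh) = x(T) − x₀·cosh − (ẋ₀/ω)·sinh
numerator   = -0.0731 − (-0.0524)·1.723833 − (-0.2129/3.6434)·1.404137 = 0.099279
denominator = 1 − 1.723833 = -0.723833
p = 0.099279 / -0.723833 = -0.1372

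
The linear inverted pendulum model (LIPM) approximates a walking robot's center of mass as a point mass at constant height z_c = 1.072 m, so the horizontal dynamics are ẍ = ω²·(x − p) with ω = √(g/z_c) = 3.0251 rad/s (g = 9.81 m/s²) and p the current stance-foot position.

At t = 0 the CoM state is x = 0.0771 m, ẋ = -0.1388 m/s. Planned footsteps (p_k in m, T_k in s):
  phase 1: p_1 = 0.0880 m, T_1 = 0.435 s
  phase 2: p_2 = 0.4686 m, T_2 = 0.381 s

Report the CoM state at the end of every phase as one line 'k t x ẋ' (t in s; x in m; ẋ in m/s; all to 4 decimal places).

phase 1: p=0.0880, T=0.435, ωT=1.315918, cosh=1.998201, sinh=1.729973; start (x,ẋ)=(0.077100, -0.138800) → end (x,ẋ)=(-0.013156, -0.334394)
phase 2: p=0.4686, T=0.381, ωT=1.152563, cosh=1.741062, sinh=1.425236; start (x,ẋ)=(-0.013156, -0.334394) → end (x,ẋ)=(-0.527713, -2.659284)

1 0.4350 -0.0132 -0.3344
2 0.8160 -0.5277 -2.6593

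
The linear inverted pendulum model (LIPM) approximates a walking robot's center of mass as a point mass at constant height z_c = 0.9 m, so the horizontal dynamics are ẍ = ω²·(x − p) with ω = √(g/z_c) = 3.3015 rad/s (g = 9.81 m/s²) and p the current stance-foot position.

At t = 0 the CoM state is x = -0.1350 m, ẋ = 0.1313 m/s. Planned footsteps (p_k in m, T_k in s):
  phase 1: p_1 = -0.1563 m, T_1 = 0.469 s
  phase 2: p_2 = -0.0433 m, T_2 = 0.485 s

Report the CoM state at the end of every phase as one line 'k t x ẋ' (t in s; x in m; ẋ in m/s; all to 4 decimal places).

1 0.4690 -0.0146 0.4807
2 0.9540 0.3770 1.4655

phase 1: p=-0.1563, T=0.469, ωT=1.548403, cosh=2.458271, sinh=2.245684; start (x,ẋ)=(-0.135000, 0.131300) → end (x,ẋ)=(-0.014628, 0.480692)
phase 2: p=-0.0433, T=0.485, ωT=1.601227, cosh=2.580382, sinh=2.378734; start (x,ẋ)=(-0.014628, 0.480692) → end (x,ẋ)=(0.377022, 1.465538)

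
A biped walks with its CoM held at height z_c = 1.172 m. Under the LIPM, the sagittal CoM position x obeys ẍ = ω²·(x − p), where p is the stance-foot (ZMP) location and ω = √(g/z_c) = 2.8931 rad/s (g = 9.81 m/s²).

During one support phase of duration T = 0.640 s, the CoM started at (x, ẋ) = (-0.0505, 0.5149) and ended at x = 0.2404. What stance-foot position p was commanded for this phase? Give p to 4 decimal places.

ωT = 2.8931·0.640 = 1.851584; cosh(ωT) = 3.263445, sinh(ωT) = 3.106457
x(T) = p + (x₀−p)·cosh(ωT) + (ẋ₀/ω)·sinh(ωT) ⇒ p·(1 − cosh) = x(T) − x₀·cosh − (ẋ₀/ω)·sinh
numerator   = 0.2404 − (-0.0505)·3.263445 − (0.5149/2.8931)·3.106457 = -0.147668
denominator = 1 − 3.263445 = -2.263445
p = -0.147668 / -2.263445 = 0.0652

p = 0.0652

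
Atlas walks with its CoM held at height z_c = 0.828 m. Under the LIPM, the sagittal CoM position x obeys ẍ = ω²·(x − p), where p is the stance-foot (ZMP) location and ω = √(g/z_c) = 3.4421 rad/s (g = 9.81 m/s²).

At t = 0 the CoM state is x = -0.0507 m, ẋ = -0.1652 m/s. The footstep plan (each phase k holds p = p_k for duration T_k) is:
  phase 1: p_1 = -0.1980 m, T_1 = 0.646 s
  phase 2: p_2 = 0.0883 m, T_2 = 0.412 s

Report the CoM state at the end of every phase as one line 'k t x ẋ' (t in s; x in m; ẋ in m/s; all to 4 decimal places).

phase 1: p=-0.1980, T=0.646, ωT=2.223597, cosh=4.674362, sinh=4.566143; start (x,ẋ)=(-0.050700, -0.165200) → end (x,ẋ)=(0.271386, 1.542927)
phase 2: p=0.0883, T=0.412, ωT=1.418145, cosh=2.185808, sinh=1.943646; start (x,ẋ)=(0.271386, 1.542927) → end (x,ẋ)=(1.359734, 4.597432)

1 0.6460 0.2714 1.5429
2 1.0580 1.3597 4.5974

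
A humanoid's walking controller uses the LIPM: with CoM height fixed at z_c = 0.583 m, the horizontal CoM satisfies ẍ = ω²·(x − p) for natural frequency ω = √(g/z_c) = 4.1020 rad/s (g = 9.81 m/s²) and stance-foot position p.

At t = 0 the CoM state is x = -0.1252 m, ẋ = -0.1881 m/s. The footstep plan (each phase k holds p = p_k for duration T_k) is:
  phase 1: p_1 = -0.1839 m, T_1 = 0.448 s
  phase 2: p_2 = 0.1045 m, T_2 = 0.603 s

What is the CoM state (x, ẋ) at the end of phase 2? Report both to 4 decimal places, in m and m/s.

phase 1: p=-0.1839, T=0.448, ωT=1.837696, cosh=3.220616, sinh=3.061432; start (x,ẋ)=(-0.125200, -0.188100) → end (x,ẋ)=(-0.135234, 0.131356)
phase 2: p=0.1045, T=0.603, ωT=2.473506, cosh=5.974129, sinh=5.889840; start (x,ẋ)=(-0.135234, 0.131356) → end (x,ẋ)=(-1.139094, -5.007261)

x = -1.1391, ẋ = -5.0073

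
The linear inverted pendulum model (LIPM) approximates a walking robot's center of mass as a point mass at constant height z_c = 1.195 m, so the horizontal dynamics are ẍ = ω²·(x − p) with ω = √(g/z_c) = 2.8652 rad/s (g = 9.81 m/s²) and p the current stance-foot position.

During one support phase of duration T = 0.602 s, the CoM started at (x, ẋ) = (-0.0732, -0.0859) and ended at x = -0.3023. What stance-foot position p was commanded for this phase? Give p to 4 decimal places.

ωT = 2.8652·0.602 = 1.724850; cosh(ωT) = 2.894941, sinh(ωT) = 2.716741
x(T) = p + (x₀−p)·cosh(ωT) + (ẋ₀/ω)·sinh(ωT) ⇒ p·(1 − cosh) = x(T) − x₀·cosh − (ẋ₀/ω)·sinh
numerator   = -0.3023 − (-0.0732)·2.894941 − (-0.0859/2.8652)·2.716741 = -0.008941
denominator = 1 − 2.894941 = -1.894941
p = -0.008941 / -1.894941 = 0.0047

p = 0.0047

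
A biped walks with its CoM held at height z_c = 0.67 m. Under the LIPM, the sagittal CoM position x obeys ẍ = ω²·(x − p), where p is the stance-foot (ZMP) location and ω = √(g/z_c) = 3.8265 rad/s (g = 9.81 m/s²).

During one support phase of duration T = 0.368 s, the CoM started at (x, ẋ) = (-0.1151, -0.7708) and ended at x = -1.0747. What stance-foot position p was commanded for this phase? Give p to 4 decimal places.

p = 0.3757

ωT = 3.8265·0.368 = 1.408152; cosh(ωT) = 2.166494, sinh(ωT) = 1.921899
x(T) = p + (x₀−p)·cosh(ωT) + (ẋ₀/ω)·sinh(ωT) ⇒ p·(1 − cosh) = x(T) − x₀·cosh − (ẋ₀/ω)·sinh
numerator   = -1.0747 − (-0.1151)·2.166494 − (-0.7708/3.8265)·1.921899 = -0.438194
denominator = 1 − 2.166494 = -1.166494
p = -0.438194 / -1.166494 = 0.3757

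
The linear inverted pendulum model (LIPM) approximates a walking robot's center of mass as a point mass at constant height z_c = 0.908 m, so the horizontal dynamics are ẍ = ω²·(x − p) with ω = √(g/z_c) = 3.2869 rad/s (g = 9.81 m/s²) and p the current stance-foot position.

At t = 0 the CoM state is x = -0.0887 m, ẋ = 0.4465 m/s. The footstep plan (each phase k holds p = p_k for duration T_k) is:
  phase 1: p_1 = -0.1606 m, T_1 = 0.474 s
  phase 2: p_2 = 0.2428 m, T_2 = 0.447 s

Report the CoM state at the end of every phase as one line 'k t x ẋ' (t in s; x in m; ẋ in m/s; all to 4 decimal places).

phase 1: p=-0.1606, T=0.474, ωT=1.557991, cosh=2.479914, sinh=2.269355; start (x,ẋ)=(-0.088700, 0.446500) → end (x,ẋ)=(0.325980, 1.643594)
phase 2: p=0.2428, T=0.447, ωT=1.469244, cosh=2.288024, sinh=2.057925; start (x,ẋ)=(0.325980, 1.643594) → end (x,ẋ)=(1.462171, 4.323229)

1 0.4740 0.3260 1.6436
2 0.9210 1.4622 4.3232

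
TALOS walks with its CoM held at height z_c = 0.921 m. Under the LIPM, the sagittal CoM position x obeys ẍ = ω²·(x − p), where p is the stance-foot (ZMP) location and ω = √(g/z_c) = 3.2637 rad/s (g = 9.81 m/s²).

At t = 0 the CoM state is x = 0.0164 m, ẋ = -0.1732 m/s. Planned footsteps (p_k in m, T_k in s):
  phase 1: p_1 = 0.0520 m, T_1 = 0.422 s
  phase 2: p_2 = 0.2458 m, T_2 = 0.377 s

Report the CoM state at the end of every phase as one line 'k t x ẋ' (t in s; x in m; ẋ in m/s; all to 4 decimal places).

phase 1: p=0.0520, T=0.422, ωT=1.377281, cosh=2.108187, sinh=1.855923; start (x,ẋ)=(0.016400, -0.173200) → end (x,ẋ)=(-0.121543, -0.580773)
phase 2: p=0.2458, T=0.377, ωT=1.230415, cosh=1.857410, sinh=1.565239; start (x,ẋ)=(-0.121543, -0.580773) → end (x,ẋ)=(-0.715039, -2.955294)

1 0.4220 -0.1215 -0.5808
2 0.7990 -0.7150 -2.9553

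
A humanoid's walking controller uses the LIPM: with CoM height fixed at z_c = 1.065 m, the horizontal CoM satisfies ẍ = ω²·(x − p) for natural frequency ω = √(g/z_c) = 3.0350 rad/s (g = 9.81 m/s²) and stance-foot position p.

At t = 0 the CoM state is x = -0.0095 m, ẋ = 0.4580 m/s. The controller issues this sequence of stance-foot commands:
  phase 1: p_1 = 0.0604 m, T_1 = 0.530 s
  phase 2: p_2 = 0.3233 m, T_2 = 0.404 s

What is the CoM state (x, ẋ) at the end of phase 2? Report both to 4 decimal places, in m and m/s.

x = 0.5198, ẋ = 0.8699

phase 1: p=0.0604, T=0.530, ωT=1.608550, cosh=2.597870, sinh=2.397692; start (x,ẋ)=(-0.009500, 0.458000) → end (x,ẋ)=(0.240635, 0.681162)
phase 2: p=0.3233, T=0.404, ωT=1.226140, cosh=1.850736, sinh=1.557313; start (x,ẋ)=(0.240635, 0.681162) → end (x,ẋ)=(0.519826, 0.869942)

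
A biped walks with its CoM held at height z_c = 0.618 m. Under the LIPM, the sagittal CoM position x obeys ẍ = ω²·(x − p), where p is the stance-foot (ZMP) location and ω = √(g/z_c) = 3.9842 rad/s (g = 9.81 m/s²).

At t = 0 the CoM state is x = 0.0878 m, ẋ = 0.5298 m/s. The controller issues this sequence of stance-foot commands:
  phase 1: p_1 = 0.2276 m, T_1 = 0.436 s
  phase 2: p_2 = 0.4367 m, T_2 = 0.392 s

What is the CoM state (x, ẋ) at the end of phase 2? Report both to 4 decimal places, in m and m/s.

phase 1: p=0.2276, T=0.436, ωT=1.737111, cosh=2.928468, sinh=2.752440; start (x,ẋ)=(0.087800, 0.529800) → end (x,ẋ)=(0.184207, 0.018418)
phase 2: p=0.4367, T=0.392, ωT=1.561806, cosh=2.488591, sinh=2.278834; start (x,ẋ)=(0.184207, 0.018418) → end (x,ẋ)=(-0.181119, -2.246638)

x = -0.1811, ẋ = -2.2466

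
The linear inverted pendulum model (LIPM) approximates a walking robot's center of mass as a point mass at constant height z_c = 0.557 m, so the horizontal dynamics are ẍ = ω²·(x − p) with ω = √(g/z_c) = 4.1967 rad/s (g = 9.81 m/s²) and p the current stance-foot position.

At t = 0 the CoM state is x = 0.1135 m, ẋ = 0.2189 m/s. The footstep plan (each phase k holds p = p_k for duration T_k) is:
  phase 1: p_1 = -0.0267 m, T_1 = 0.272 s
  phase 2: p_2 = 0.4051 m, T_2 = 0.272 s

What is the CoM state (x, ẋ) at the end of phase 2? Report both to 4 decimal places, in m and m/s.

phase 1: p=-0.0267, T=0.272, ωT=1.141502, cosh=1.725404, sinh=1.406065; start (x,ẋ)=(0.113500, 0.218900) → end (x,ẋ)=(0.288542, 1.204988)
phase 2: p=0.4051, T=0.272, ωT=1.141502, cosh=1.725404, sinh=1.406065; start (x,ẋ)=(0.288542, 1.204988) → end (x,ẋ)=(0.607710, 1.391302)

x = 0.6077, ẋ = 1.3913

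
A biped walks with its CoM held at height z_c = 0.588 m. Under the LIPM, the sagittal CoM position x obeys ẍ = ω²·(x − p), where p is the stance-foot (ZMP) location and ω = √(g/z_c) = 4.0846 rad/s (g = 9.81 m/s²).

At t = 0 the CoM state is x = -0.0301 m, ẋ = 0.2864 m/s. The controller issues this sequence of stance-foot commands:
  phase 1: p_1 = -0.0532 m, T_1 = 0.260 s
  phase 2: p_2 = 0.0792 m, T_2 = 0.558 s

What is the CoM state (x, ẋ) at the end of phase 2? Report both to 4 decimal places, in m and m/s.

x = 0.7417, ẋ = 2.7683

phase 1: p=-0.0532, T=0.260, ωT=1.061996, cosh=1.618951, sinh=1.273186; start (x,ẋ)=(-0.030100, 0.286400) → end (x,ẋ)=(0.073470, 0.583798)
phase 2: p=0.0792, T=0.558, ωT=2.279207, cosh=4.935647, sinh=4.833282; start (x,ẋ)=(0.073470, 0.583798) → end (x,ẋ)=(0.741723, 2.768297)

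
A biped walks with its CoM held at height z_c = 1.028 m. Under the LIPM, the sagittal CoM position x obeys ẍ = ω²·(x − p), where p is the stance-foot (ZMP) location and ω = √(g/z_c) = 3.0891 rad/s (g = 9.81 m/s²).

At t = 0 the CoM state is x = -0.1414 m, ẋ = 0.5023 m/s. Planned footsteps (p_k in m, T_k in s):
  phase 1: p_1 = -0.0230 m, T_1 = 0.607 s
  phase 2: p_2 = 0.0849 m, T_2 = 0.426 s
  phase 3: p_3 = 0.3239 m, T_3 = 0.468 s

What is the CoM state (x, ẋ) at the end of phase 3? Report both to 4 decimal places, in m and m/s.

phase 1: p=-0.0230, T=0.607, ωT=1.875084, cosh=3.337354, sinh=3.184011; start (x,ẋ)=(-0.141400, 0.502300) → end (x,ẋ)=(0.099590, 0.511802)
phase 2: p=0.0849, T=0.426, ωT=1.315957, cosh=1.998267, sinh=1.730049; start (x,ẋ)=(0.099590, 0.511802) → end (x,ẋ)=(0.400890, 1.101227)
phase 3: p=0.3239, T=0.468, ωT=1.445699, cosh=2.240199, sinh=2.004618; start (x,ẋ)=(0.400890, 1.101227) → end (x,ẋ)=(1.210995, 2.943724)

x = 1.2110, ẋ = 2.9437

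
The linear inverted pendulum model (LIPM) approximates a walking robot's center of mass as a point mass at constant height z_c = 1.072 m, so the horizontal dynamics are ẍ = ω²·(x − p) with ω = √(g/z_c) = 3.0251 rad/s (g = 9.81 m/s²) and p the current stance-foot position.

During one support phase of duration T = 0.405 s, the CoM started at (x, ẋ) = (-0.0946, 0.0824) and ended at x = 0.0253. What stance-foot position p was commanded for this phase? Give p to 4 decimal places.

p = -0.1859

ωT = 3.0251·0.405 = 1.225166; cosh(ωT) = 1.849219, sinh(ωT) = 1.555510
x(T) = p + (x₀−p)·cosh(ωT) + (ẋ₀/ω)·sinh(ωT) ⇒ p·(1 − cosh) = x(T) − x₀·cosh − (ẋ₀/ω)·sinh
numerator   = 0.0253 − (-0.0946)·1.849219 − (0.0824/3.0251)·1.555510 = 0.157866
denominator = 1 − 1.849219 = -0.849219
p = 0.157866 / -0.849219 = -0.1859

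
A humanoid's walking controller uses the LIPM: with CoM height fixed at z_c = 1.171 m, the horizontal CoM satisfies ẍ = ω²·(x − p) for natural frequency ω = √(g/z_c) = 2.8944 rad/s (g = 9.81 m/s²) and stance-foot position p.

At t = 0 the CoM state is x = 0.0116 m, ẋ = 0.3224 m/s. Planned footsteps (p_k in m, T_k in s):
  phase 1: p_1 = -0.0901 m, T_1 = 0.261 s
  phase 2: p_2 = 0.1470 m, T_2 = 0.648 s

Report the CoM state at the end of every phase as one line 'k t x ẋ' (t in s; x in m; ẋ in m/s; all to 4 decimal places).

1 0.2610 0.1344 0.6630
2 0.9090 0.8347 2.0975

phase 1: p=-0.0901, T=0.261, ωT=0.755438, cosh=1.299175, sinh=0.829370; start (x,ẋ)=(0.011600, 0.322400) → end (x,ẋ)=(0.134407, 0.662988)
phase 2: p=0.1470, T=0.648, ωT=1.875571, cosh=3.338906, sinh=3.185639; start (x,ẋ)=(0.134407, 0.662988) → end (x,ẋ)=(0.834653, 2.097544)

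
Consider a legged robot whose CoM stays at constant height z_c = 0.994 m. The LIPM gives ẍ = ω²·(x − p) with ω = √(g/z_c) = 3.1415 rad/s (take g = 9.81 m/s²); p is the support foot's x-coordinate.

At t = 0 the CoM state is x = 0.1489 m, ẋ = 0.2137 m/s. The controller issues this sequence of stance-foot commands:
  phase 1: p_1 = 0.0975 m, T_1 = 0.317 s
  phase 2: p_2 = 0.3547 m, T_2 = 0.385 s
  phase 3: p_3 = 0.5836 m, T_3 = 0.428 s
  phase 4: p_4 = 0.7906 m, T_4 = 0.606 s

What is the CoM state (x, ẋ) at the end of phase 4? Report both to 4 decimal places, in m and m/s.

phase 1: p=0.0975, T=0.317, ωT=0.995856, cosh=1.538223, sinh=1.168816; start (x,ẋ)=(0.148900, 0.213700) → end (x,ẋ)=(0.256073, 0.517451)
phase 2: p=0.3547, T=0.385, ωT=1.209478, cosh=1.825043, sinh=1.526690; start (x,ẋ)=(0.256073, 0.517451) → end (x,ẋ)=(0.426170, 0.471346)
phase 3: p=0.5836, T=0.428, ωT=1.344562, cosh=2.048580, sinh=1.787926; start (x,ẋ)=(0.426170, 0.471346) → end (x,ẋ)=(0.529349, 0.081341)
phase 4: p=0.7906, T=0.606, ωT=1.903749, cosh=3.430008, sinh=3.280999; start (x,ẋ)=(0.529349, 0.081341) → end (x,ẋ)=(-0.020539, -2.413778)

x = -0.0205, ẋ = -2.4138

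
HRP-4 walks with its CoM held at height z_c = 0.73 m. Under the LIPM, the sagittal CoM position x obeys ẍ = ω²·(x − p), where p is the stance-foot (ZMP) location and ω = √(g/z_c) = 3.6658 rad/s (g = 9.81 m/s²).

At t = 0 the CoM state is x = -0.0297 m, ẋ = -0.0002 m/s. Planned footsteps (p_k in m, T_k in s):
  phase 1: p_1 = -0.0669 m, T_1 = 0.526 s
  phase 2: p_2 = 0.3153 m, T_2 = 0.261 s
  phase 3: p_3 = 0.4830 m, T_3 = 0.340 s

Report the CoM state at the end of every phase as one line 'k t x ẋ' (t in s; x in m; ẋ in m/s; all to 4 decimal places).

1 0.5260 0.0635 0.4583
2 0.7870 0.0780 -0.3395
3 1.1270 -0.4273 -3.0075

phase 1: p=-0.0669, T=0.526, ωT=1.928211, cosh=3.511301, sinh=3.365893; start (x,ẋ)=(-0.029700, -0.000200) → end (x,ẋ)=(0.063537, 0.458297)
phase 2: p=0.3153, T=0.261, ωT=0.956774, cosh=1.493707, sinh=1.109577; start (x,ẋ)=(0.063537, 0.458297) → end (x,ẋ)=(0.077958, -0.339482)
phase 3: p=0.4830, T=0.340, ωT=1.246372, cosh=1.882625, sinh=1.595078; start (x,ẋ)=(0.077958, -0.339482) → end (x,ẋ)=(-0.427258, -3.007492)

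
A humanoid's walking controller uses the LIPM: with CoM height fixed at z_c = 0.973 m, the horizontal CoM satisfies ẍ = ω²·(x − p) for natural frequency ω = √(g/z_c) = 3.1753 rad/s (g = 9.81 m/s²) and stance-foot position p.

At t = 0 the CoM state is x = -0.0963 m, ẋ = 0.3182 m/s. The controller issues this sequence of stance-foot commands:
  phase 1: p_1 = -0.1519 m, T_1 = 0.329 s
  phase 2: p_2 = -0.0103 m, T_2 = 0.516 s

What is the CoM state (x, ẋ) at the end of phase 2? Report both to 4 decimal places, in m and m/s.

phase 1: p=-0.1519, T=0.329, ωT=1.044674, cosh=1.597139, sinh=1.245332; start (x,ẋ)=(-0.096300, 0.318200) → end (x,ẋ)=(0.061697, 0.728069)
phase 2: p=-0.0103, T=0.516, ωT=1.638455, cosh=2.670745, sinh=2.476465; start (x,ẋ)=(0.061697, 0.728069) → end (x,ẋ)=(0.749817, 2.510635)

x = 0.7498, ẋ = 2.5106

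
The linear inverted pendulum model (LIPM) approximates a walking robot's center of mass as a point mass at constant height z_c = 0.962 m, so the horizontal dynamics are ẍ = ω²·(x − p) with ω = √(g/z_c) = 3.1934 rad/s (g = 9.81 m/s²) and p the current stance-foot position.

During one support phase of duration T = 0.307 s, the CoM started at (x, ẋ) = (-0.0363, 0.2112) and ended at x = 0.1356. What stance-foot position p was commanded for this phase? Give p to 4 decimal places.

ωT = 3.1934·0.307 = 0.980374; cosh(ωT) = 1.520312, sinh(ωT) = 1.145141
x(T) = p + (x₀−p)·cosh(ωT) + (ẋ₀/ω)·sinh(ωT) ⇒ p·(1 − cosh) = x(T) − x₀·cosh − (ẋ₀/ω)·sinh
numerator   = 0.1356 − (-0.0363)·1.520312 − (0.2112/3.1934)·1.145141 = 0.115052
denominator = 1 − 1.520312 = -0.520312
p = 0.115052 / -0.520312 = -0.2211

p = -0.2211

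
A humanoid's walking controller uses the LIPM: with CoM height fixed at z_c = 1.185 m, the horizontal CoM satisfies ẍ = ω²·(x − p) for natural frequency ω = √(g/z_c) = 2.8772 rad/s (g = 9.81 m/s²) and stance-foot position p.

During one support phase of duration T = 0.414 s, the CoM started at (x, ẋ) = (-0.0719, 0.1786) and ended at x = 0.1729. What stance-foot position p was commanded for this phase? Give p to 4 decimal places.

ωT = 2.8772·0.414 = 1.191161; cosh(ωT) = 1.797384, sinh(ωT) = 1.493515
x(T) = p + (x₀−p)·cosh(ωT) + (ẋ₀/ω)·sinh(ωT) ⇒ p·(1 − cosh) = x(T) − x₀·cosh − (ẋ₀/ω)·sinh
numerator   = 0.1729 − (-0.0719)·1.797384 − (0.1786/2.8772)·1.493515 = 0.209423
denominator = 1 − 1.797384 = -0.797384
p = 0.209423 / -0.797384 = -0.2626

p = -0.2626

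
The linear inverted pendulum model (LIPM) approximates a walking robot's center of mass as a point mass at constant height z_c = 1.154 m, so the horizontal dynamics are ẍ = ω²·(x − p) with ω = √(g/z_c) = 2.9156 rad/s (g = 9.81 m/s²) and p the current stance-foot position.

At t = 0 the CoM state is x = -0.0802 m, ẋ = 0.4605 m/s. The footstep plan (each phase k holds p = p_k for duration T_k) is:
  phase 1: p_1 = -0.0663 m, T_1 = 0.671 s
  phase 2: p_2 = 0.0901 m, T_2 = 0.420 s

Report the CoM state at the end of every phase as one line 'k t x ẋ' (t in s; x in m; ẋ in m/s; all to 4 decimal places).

phase 1: p=-0.0663, T=0.671, ωT=1.956368, cosh=3.607479, sinh=3.466108; start (x,ẋ)=(-0.080200, 0.460500) → end (x,ẋ)=(0.431005, 1.520774)
phase 2: p=0.0901, T=0.420, ωT=1.224552, cosh=1.848265, sinh=1.554376; start (x,ẋ)=(0.431005, 1.520774) → end (x,ẋ)=(1.530944, 4.355754)

1 0.6710 0.4310 1.5208
2 1.0910 1.5309 4.3558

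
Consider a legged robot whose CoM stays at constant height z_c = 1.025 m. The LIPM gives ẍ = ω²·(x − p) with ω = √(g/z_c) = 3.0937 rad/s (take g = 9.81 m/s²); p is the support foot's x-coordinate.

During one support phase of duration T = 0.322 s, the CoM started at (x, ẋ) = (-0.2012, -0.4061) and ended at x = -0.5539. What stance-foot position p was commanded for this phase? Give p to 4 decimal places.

ωT = 3.0937·0.322 = 0.996171; cosh(ωT) = 1.538593, sinh(ωT) = 1.169302
x(T) = p + (x₀−p)·cosh(ωT) + (ẋ₀/ω)·sinh(ωT) ⇒ p·(1 − cosh) = x(T) − x₀·cosh − (ẋ₀/ω)·sinh
numerator   = -0.5539 − (-0.2012)·1.538593 − (-0.4061/3.0937)·1.169302 = -0.090845
denominator = 1 − 1.538593 = -0.538593
p = -0.090845 / -0.538593 = 0.1687

p = 0.1687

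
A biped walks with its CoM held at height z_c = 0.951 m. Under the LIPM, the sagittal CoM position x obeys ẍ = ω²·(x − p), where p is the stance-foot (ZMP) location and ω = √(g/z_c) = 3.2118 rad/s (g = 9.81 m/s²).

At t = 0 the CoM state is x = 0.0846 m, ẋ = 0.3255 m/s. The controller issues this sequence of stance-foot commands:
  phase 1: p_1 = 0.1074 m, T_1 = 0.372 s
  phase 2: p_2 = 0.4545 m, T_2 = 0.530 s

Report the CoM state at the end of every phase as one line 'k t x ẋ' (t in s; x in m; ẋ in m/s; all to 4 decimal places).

1 0.3720 0.2183 0.4770
2 0.9020 0.1789 -0.6599

phase 1: p=0.1074, T=0.372, ωT=1.194790, cosh=1.802815, sinh=1.500048; start (x,ẋ)=(0.084600, 0.325500) → end (x,ẋ)=(0.218318, 0.476969)
phase 2: p=0.4545, T=0.530, ωT=1.702254, cosh=2.834286, sinh=2.652014; start (x,ẋ)=(0.218318, 0.476969) → end (x,ẋ)=(0.178931, -0.659867)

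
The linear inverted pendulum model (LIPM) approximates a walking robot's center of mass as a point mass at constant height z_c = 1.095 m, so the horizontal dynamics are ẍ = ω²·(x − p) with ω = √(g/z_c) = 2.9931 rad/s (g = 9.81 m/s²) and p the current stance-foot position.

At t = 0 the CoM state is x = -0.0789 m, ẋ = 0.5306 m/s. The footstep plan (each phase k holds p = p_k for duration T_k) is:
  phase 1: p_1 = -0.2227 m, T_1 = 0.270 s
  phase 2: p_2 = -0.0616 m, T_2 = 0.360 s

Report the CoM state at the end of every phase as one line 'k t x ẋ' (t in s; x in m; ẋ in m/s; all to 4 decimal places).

phase 1: p=-0.2227, T=0.270, ωT=0.808137, cosh=1.344706, sinh=0.899018; start (x,ẋ)=(-0.078900, 0.530600) → end (x,ẋ)=(0.130042, 1.100445)
phase 2: p=-0.0616, T=0.360, ωT=1.077516, cosh=1.638907, sinh=1.298467; start (x,ẋ)=(0.130042, 1.100445) → end (x,ẋ)=(0.729878, 2.548332)

1 0.2700 0.1300 1.1004
2 0.6300 0.7299 2.5483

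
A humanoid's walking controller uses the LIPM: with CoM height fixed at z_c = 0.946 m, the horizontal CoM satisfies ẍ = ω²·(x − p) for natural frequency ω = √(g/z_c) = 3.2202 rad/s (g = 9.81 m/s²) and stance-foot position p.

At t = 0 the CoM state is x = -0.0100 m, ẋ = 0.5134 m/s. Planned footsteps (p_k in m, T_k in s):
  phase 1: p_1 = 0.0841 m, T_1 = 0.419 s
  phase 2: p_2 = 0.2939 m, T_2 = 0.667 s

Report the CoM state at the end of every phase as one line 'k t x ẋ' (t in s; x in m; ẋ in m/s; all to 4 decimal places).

1 0.4190 0.1771 0.5114
2 1.0860 0.4578 0.6314

phase 1: p=0.0841, T=0.419, ωT=1.349264, cosh=2.057009, sinh=1.797578; start (x,ẋ)=(-0.010000, 0.513400) → end (x,ẋ)=(0.177125, 0.511365)
phase 2: p=0.2939, T=0.667, ωT=2.147873, cosh=4.341677, sinh=4.224945; start (x,ẋ)=(0.177125, 0.511365) → end (x,ẋ)=(0.457819, 0.631441)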